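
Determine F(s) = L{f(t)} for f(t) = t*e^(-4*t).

F(s) = (s + 4)^(-2)

L{e^(-4t)} = 1/(s + 4).
Then apply L{t·g(t)} = -d/ds[G(s)] with G(s) = 1/(s + 4):
differentiating 1 time and applying the sign gives (s + 4)^(-2).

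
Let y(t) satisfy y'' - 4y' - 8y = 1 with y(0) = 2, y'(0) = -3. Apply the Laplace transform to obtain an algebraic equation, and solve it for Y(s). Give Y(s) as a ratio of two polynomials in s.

Y(s) = (2*s^2 - 11*s + 1)/(s^3 - 4*s^2 - 8*s)

Apply the Laplace transform to the equation.
With L{y''} = s^2 Y - s·y(0) - y'(0) and L{y'} = sY - y(0), with y(0) = 2, y'(0) = -3: the LHS transforms to (s^2 - 4*s - 8)Y - (2*s - 11).
The right side is L{1} = 1/s.
So (s^2 - 4*s - 8)Y = 1/s + (2*s - 11).
Solve for Y(s) and write it as one ratio of polynomials.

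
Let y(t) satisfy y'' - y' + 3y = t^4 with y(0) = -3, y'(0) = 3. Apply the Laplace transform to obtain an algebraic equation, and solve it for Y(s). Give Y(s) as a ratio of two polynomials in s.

Transform both sides with L{·}.
Using L{y''} = s^2 Y - s·y(0) - y'(0) and L{y'} = sY - y(0), with y(0) = -3, y'(0) = 3, the left side becomes (s^2 - s + 3)Y - (-3*s + 6).
The right side is L{t^4} = 24/s^5.
So (s^2 - s + 3)Y = 24/s^5 + (-3*s + 6).
Divide through and combine into a single rational function.

Y(s) = (-3*s^6 + 6*s^5 + 24)/(s^7 - s^6 + 3*s^5)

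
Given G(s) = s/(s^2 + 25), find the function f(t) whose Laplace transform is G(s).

f(t) = cos(5*t)

Since L{cos(5t)} = s/(s^2 + 25), the inverse is cos(5*t).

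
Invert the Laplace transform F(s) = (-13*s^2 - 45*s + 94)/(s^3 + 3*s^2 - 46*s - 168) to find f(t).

Factor the denominator: s^3 + 3*s^2 - 46*s - 168 = (s - 7)*(s + 4)*(s + 6).
Partial fraction decomposition gives [-3/(s + 4)] + [-4/(s + 6)] + [-6/(s - 7)].
Invert each term: -3/(s + 4) ↔ -3e^(-4t); -4/(s + 6) ↔ -4e^(-6t); -6/(s - 7) ↔ -6e^(7t).

f(t) = -6*exp(7*t) - 3*exp(-4*t) - 4*exp(-6*t)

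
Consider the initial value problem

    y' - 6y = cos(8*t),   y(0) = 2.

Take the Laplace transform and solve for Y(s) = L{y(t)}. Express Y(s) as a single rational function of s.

Y(s) = (2*s^2 + s + 128)/(s^3 - 6*s^2 + 64*s - 384)

Transform both sides with L{·}.
The derivative rules (L{y'} = sY - y(0) = sY - 2) turn the left side into (s - 6)Y - (2).
The right side is L{cos(8*t)} = s/(s^2 + 64).
So (s - 6)Y = s/(s^2 + 64) + (2).
Divide through and combine into a single rational function.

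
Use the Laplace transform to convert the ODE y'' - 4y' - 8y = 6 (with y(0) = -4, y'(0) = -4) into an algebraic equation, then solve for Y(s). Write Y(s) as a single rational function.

Y(s) = (-4*s^2 + 12*s + 6)/(s^3 - 4*s^2 - 8*s)

Take the Laplace transform of both sides.
The derivative rules (L{y''} = s^2 Y - s·y(0) - y'(0) and L{y'} = sY - y(0), with y(0) = -4, y'(0) = -4) turn the left side into (s^2 - 4*s - 8)Y - (-4*s + 12).
The right side is L{6} = 6/s.
So (s^2 - 4*s - 8)Y = 6/s + (-4*s + 12).
Isolate Y and clear denominators.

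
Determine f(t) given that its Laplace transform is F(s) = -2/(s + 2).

Since L{e^(-2t)} = 1/(s + 2), the inverse is e^(-2*t), scaled by -2.

f(t) = -2*exp(-2*t)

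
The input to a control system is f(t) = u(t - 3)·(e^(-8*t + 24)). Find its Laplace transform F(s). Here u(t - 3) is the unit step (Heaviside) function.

By the second shifting theorem, L{u(t - c)·g(t - c)} = e^(-cs)·G(s) with c = 3 and G(s) = L{g(t)}.
L{e^(-8t)} = 1/(s + 8).

F(s) = exp(-3*s)/(s + 8)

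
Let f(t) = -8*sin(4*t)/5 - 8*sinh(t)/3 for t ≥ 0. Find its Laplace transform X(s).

Apply the Laplace transform termwise.
(-8/3)·[L{sinh(t)} = 1/(s^2 - 1)]; (-8/5)·[L{sin(4t)} = 4/(s^2 + 16)].

X(s) = -32/(5*(s^2 + 16)) - 8/(3*(s^2 - 1))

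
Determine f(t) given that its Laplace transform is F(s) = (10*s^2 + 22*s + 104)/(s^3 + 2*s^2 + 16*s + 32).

f(t) = 3*sin(4*t) + 5*cos(4*t) + 5*exp(-2*t)

Factor the denominator: s^3 + 2*s^2 + 16*s + 32 = (s + 2)*(s^2 + 16).
Partial fraction decomposition gives [5/(s + 2)] + [5*s/(s^2 + 16)] + [12/(s^2 + 16)].
Invert each term: 5/(s + 2) ↔ 5e^(-2t); 5·s/(s^2 + 16) ↔ 5cos(4t); 3·4/(s^2 + 16) ↔ 3sin(4t).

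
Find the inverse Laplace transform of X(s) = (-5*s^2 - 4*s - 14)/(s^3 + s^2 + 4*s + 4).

Factor the denominator: s^3 + s^2 + 4*s + 4 = (s + 1)*(s^2 + 4).
Partial fraction decomposition gives [-3/(s + 1)] + [-2*s/(s^2 + 4)] + [-2/(s^2 + 4)].
Invert each term: -3/(s + 1) ↔ -3e^(-t); -2·s/(s^2 + 4) ↔ -2cos(2t); -1·2/(s^2 + 4) ↔ -sin(2t).

-sin(2*t) - 2*cos(2*t) - 3*exp(-t)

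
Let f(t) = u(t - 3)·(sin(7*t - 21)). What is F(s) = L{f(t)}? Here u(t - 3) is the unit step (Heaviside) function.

F(s) = 7*exp(-3*s)/(s^2 + 49)

By the second shifting theorem, L{u(t - c)·g(t - c)} = e^(-cs)·G(s) with c = 3 and G(s) = L{g(t)}.
L{sin(7t)} = 7/(s^2 + 49).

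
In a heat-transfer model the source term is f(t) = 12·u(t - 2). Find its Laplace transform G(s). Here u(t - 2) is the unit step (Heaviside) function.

G(s) = 12*exp(-2*s)/s

By the second shifting theorem, L{u(t - c)·g(t - c)} = e^(-cs)·H(s) with c = 2 and H(s) = L{g(t)}.
L{12} = 12/s.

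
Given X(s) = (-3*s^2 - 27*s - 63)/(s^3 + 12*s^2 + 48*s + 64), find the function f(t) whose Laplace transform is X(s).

f(t) = -3*t^2*exp(-4*t)/2 - 3*t*exp(-4*t) - 3*exp(-4*t)

Factor the denominator: s^3 + 12*s^2 + 48*s + 64 = (s + 4)^3.
Partial fraction decomposition gives [-3/(s + 4)] + [-3/(s + 4)^2] + [-3/(s + 4)^3].
Invert each term: -3/(s + 4) ↔ -3e^(-4t); -3/(s + 4)^2 ↔ -3t·e^(-4t); -3/(s + 4)^3 ↔ (-3/2)t^2·e^(-4t).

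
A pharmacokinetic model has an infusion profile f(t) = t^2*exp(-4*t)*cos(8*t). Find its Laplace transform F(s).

F(s) = 2*(s + 4)*(s^2 + 8*s - 176)/(s^2 + 8*s + 80)^3

L{cos(8t)} = s/(s^2 + 64).
Multiplying by e^(-4t) shifts s → s + 4, so L{exp(-4*t)*cos(8*t)} = (s + 4)/((s + 4)^2 + 64).
Then apply L{t^2·g(t)} = (-1)^2 d^2/ds^2[G(s)] with G(s) = (s + 4)/((s + 4)^2 + 64):
differentiating 2 times and applying the sign gives 2*(s + 4)*(s^2 + 8*s - 176)/(s^2 + 8*s + 80)^3.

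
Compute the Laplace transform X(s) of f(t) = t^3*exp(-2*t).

L{t^3} = 3!/s^4 = 6/s^4.
By the first shifting theorem, multiplying by e^(-2t) replaces s with s + 2.

X(s) = 6/(s + 2)^4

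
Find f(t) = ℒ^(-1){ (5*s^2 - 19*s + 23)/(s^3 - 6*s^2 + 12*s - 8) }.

Factor the denominator: s^3 - 6*s^2 + 12*s - 8 = (s - 2)^3.
Partial fraction decomposition gives [5/(s - 2)] + [(s - 2)^(-2)] + [5/(s - 2)^3].
Invert each term: 5/(s - 2) ↔ 5e^(2t); 1/(s - 2)^2 ↔ t·e^(2t); 5/(s - 2)^3 ↔ (5/2)t^2·e^(2t).

f(t) = 5*t^2*exp(2*t)/2 + t*exp(2*t) + 5*exp(2*t)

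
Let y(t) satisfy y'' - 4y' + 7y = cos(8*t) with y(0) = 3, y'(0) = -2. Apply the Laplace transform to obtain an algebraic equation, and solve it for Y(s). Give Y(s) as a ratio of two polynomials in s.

Y(s) = (3*s^3 - 14*s^2 + 193*s - 896)/(s^4 - 4*s^3 + 71*s^2 - 256*s + 448)

Laplace-transform each side.
Using L{y''} = s^2 Y - s·y(0) - y'(0) and L{y'} = sY - y(0), with y(0) = 3, y'(0) = -2, the left side becomes (s^2 - 4*s + 7)Y - (3*s - 14).
The right side is L{cos(8*t)} = s/(s^2 + 64).
So (s^2 - 4*s + 7)Y = s/(s^2 + 64) + (3*s - 14).
Solve for Y(s) and write it as one ratio of polynomials.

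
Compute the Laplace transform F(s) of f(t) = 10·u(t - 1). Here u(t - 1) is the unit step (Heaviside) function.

F(s) = 10*exp(-s)/s

By the second shifting theorem, L{u(t - c)·g(t - c)} = e^(-cs)·G(s) with c = 1 and G(s) = L{g(t)}.
L{10} = 10/s.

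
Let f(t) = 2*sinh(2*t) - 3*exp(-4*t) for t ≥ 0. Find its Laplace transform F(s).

F(s) = 4/(s^2 - 4) - 3/(s + 4)

By linearity of the Laplace transform, transform each term separately.
(-3)·[L{e^(-4t)} = 1/(s + 4)]; (2)·[L{sinh(2t)} = 2/(s^2 - 4)].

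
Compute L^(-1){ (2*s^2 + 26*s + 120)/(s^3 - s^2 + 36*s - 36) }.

4*exp(t) + 4*sin(6*t) - 2*cos(6*t)

Factor the denominator: s^3 - s^2 + 36*s - 36 = (s - 1)*(s^2 + 36).
Partial fraction decomposition gives [4/(s - 1)] + [-2*s/(s^2 + 36)] + [24/(s^2 + 36)].
Invert each term: 4/(s - 1) ↔ 4e^(t); -2·s/(s^2 + 36) ↔ -2cos(6t); 4·6/(s^2 + 36) ↔ 4sin(6t).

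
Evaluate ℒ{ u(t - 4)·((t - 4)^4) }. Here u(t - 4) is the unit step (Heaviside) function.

24*exp(-4*s)/s^5

By the second shifting theorem, L{u(t - c)·g(t - c)} = e^(-cs)·G(s) with c = 4 and G(s) = L{g(t)}.
L{t^4} = 4!/s^5 = 24/s^5.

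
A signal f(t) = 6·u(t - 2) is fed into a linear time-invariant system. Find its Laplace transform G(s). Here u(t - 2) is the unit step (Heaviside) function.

G(s) = 6*exp(-2*s)/s

By the second shifting theorem, L{u(t - c)·g(t - c)} = e^(-cs)·H(s) with c = 2 and H(s) = L{g(t)}.
L{6} = 6/s.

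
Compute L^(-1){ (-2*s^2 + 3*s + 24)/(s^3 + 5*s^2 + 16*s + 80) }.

2*sin(4*t) - cos(4*t) - exp(-5*t)

Factor the denominator: s^3 + 5*s^2 + 16*s + 80 = (s + 5)*(s^2 + 16).
Partial fraction decomposition gives [-1/(s + 5)] + [-s/(s^2 + 16)] + [8/(s^2 + 16)].
Invert each term: -1/(s + 5) ↔ -e^(-5t); -1·s/(s^2 + 16) ↔ -cos(4t); 2·4/(s^2 + 16) ↔ 2sin(4t).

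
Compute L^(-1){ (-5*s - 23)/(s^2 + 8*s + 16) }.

-3*t*exp(-4*t) - 5*exp(-4*t)

Factor the denominator: s^2 + 8*s + 16 = (s + 4)^2.
Partial fraction decomposition gives [-5/(s + 4)] + [-3/(s + 4)^2].
Invert each term: -5/(s + 4) ↔ -5e^(-4t); -3/(s + 4)^2 ↔ -3t·e^(-4t).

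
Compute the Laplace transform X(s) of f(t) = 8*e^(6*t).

X(s) = 8/(s - 6)

L{8} = 8/s.
By the first shifting theorem, multiplying by e^(6t) replaces s with s - 6.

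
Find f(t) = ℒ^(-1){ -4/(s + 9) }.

Since L{e^(-9t)} = 1/(s + 9), the inverse is e^(-9*t), scaled by -4.

f(t) = -4*exp(-9*t)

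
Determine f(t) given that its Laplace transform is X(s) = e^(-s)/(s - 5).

The factor e^(-s) signals a time shift by c = 1 (second shifting theorem).
L{e^(5t)} = 1/(s - 5), so L^-1{1/(s - 5)} = e^(5*t).
Hence the inverse is u(t - 1) times that function evaluated at t - 1.

f(t) = Heaviside(t - 1)*(exp(5*t - 5))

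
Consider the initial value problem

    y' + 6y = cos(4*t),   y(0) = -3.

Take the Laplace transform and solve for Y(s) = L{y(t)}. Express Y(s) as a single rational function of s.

Y(s) = (-3*s^2 + s - 48)/(s^3 + 6*s^2 + 16*s + 96)

Take the Laplace transform of both sides.
Using L{y'} = sY - y(0) = sY - (-3), the left side becomes (s + 6)Y - (-3).
The right side is L{cos(4*t)} = s/(s^2 + 16).
So (s + 6)Y = s/(s^2 + 16) + (-3).
Solve for Y(s) and write it as one ratio of polynomials.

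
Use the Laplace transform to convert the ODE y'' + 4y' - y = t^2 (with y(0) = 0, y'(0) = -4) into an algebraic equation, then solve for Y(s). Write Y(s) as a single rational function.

Y(s) = (-4*s^3 + 2)/(s^5 + 4*s^4 - s^3)

Transform both sides with L{·}.
With L{y''} = s^2 Y - s·y(0) - y'(0) and L{y'} = sY - y(0), with y(0) = 0, y'(0) = -4: the LHS transforms to (s^2 + 4*s - 1)Y - (-4).
The right side is L{t^2} = 2/s^3.
So (s^2 + 4*s - 1)Y = 2/s^3 + (-4).
Divide through and combine into a single rational function.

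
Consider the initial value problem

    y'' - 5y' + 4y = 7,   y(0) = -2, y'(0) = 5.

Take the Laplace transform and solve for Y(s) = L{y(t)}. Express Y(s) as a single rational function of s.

Take the Laplace transform of both sides.
The derivative rules (L{y''} = s^2 Y - s·y(0) - y'(0) and L{y'} = sY - y(0), with y(0) = -2, y'(0) = 5) turn the left side into (s^2 - 5*s + 4)Y - (-2*s + 15).
The right side is L{7} = 7/s.
So (s^2 - 5*s + 4)Y = 7/s + (-2*s + 15).
Divide through and combine into a single rational function.

Y(s) = (-2*s^2 + 15*s + 7)/(s^3 - 5*s^2 + 4*s)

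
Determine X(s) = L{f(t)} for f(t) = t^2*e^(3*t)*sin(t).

X(s) = 2*(3*s^2 - 18*s + 26)/(s^2 - 6*s + 10)^3

L{sin(t)} = 1/(s^2 + 1).
Multiplying by e^(3t) shifts s → s - 3, so L{e^(3*t)*sin(t)} = 1/((s - 3)^2 + 1).
Then apply L{t^2·g(t)} = (-1)^2 d^2/ds^2[G(s)] with G(s) = 1/((s - 3)^2 + 1):
differentiating 2 times and applying the sign gives 2*(3*s^2 - 18*s + 26)/(s^2 - 6*s + 10)^3.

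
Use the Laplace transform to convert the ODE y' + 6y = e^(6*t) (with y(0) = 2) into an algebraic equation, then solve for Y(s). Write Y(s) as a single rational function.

Take the Laplace transform of both sides.
Using L{y'} = sY - y(0) = sY - 2, the left side becomes (s + 6)Y - (2).
The right side is L{e^(6*t)} = 1/(s - 6).
So (s + 6)Y = 1/(s - 6) + (2).
Divide through and combine into a single rational function.

Y(s) = (2*s - 11)/(s^2 - 36)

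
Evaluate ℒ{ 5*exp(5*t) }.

5/(s - 5)

L{5} = 5/s.
By the first shifting theorem, multiplying by e^(5t) replaces s with s - 5.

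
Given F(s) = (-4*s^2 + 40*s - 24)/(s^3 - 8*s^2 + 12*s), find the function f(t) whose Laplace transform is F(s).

f(t) = 3*exp(6*t) - 5*exp(2*t) - 2

Factor the denominator: s^3 - 8*s^2 + 12*s = s*(s - 6)*(s - 2).
Partial fraction decomposition gives [3/(s - 6)] + [-5/(s - 2)] + [-2/s].
Invert each term: 3/(s - 6) ↔ 3e^(6t); -5/(s - 2) ↔ -5e^(2t); -2/(s - 0) ↔ -2e^(0t).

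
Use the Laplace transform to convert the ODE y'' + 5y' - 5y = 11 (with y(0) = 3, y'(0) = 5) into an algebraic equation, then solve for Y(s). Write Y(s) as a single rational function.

Transform both sides with L{·}.
Using L{y''} = s^2 Y - s·y(0) - y'(0) and L{y'} = sY - y(0), with y(0) = 3, y'(0) = 5, the left side becomes (s^2 + 5*s - 5)Y - (3*s + 20).
The right side is L{11} = 11/s.
So (s^2 + 5*s - 5)Y = 11/s + (3*s + 20).
Solve for Y(s) and write it as one ratio of polynomials.

Y(s) = (3*s^2 + 20*s + 11)/(s^3 + 5*s^2 - 5*s)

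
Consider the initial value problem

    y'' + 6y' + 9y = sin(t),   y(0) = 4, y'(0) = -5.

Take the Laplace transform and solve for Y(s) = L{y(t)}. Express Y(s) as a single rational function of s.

Y(s) = (4*s^3 + 19*s^2 + 4*s + 20)/(s^4 + 6*s^3 + 10*s^2 + 6*s + 9)

Apply the Laplace transform to the equation.
With L{y''} = s^2 Y - s·y(0) - y'(0) and L{y'} = sY - y(0), with y(0) = 4, y'(0) = -5: the LHS transforms to (s^2 + 6*s + 9)Y - (4*s + 19).
The right side is L{sin(t)} = 1/(s^2 + 1).
So (s^2 + 6*s + 9)Y = 1/(s^2 + 1) + (4*s + 19).
Divide through and combine into a single rational function.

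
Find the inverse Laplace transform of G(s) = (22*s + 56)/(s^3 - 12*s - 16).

-2*t*exp(-2*t) + 4*exp(4*t) - 4*exp(-2*t)

Factor the denominator: s^3 - 12*s - 16 = (s - 4)*(s + 2)^2.
Partial fraction decomposition gives [-4/(s + 2)] + [-2/(s + 2)^2] + [4/(s - 4)].
Invert each term: -4/(s + 2) ↔ -4e^(-2t); -2/(s + 2)^2 ↔ -2t·e^(-2t); 4/(s - 4) ↔ 4e^(4t).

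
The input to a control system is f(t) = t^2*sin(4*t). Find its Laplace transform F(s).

F(s) = 8*(3*s^2 - 16)/(s^2 + 16)^3

L{sin(4t)} = 4/(s^2 + 16).
Then apply L{t^2·g(t)} = (-1)^2 d^2/ds^2[G(s)] with G(s) = 4/(s^2 + 16):
differentiating 2 times and applying the sign gives 8*(3*s^2 - 16)/(s^2 + 16)^3.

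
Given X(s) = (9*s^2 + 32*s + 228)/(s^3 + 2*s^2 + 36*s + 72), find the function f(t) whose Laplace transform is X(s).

f(t) = 4*sin(6*t) + 4*cos(6*t) + 5*exp(-2*t)

Factor the denominator: s^3 + 2*s^2 + 36*s + 72 = (s + 2)*(s^2 + 36).
Partial fraction decomposition gives [5/(s + 2)] + [4*s/(s^2 + 36)] + [24/(s^2 + 36)].
Invert each term: 5/(s + 2) ↔ 5e^(-2t); 4·s/(s^2 + 36) ↔ 4cos(6t); 4·6/(s^2 + 36) ↔ 4sin(6t).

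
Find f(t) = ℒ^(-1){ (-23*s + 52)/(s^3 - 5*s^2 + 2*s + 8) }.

Factor the denominator: s^3 - 5*s^2 + 2*s + 8 = (s - 4)*(s - 2)*(s + 1).
Partial fraction decomposition gives [-1/(s - 2)] + [5/(s + 1)] + [-4/(s - 4)].
Invert each term: -1/(s - 2) ↔ -e^(2t); 5/(s + 1) ↔ 5e^(-t); -4/(s - 4) ↔ -4e^(4t).

f(t) = -4*exp(4*t) - exp(2*t) + 5*exp(-t)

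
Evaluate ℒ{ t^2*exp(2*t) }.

2/(s - 2)^3

L{e^(2t)} = 1/(s - 2).
Then apply L{t^2·g(t)} = (-1)^2 d^2/ds^2[G(s)] with G(s) = 1/(s - 2):
differentiating 2 times and applying the sign gives 2/(s - 2)^3.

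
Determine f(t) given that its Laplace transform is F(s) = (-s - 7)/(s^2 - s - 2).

f(t) = -3*exp(2*t) + 2*exp(-t)

Factor the denominator: s^2 - s - 2 = (s - 2)*(s + 1).
Partial fraction decomposition gives [-3/(s - 2)] + [2/(s + 1)].
Invert each term: -3/(s - 2) ↔ -3e^(2t); 2/(s + 1) ↔ 2e^(-t).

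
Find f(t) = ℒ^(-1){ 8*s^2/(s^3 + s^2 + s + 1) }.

Factor the denominator: s^3 + s^2 + s + 1 = (s + 1)*(s^2 + 1).
Partial fraction decomposition gives [4/(s + 1)] + [4*s/(s^2 + 1)] + [-4/(s^2 + 1)].
Invert each term: 4/(s + 1) ↔ 4e^(-t); 4·s/(s^2 + 1) ↔ 4cos(t); -4·1/(s^2 + 1) ↔ -4sin(t).

f(t) = -4*sin(t) + 4*cos(t) + 4*exp(-t)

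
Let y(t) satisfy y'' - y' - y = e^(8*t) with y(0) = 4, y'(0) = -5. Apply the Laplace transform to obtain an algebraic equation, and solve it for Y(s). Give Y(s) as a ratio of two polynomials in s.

Y(s) = (4*s^2 - 41*s + 73)/(s^3 - 9*s^2 + 7*s + 8)

Transform both sides with L{·}.
With L{y''} = s^2 Y - s·y(0) - y'(0) and L{y'} = sY - y(0), with y(0) = 4, y'(0) = -5: the LHS transforms to (s^2 - s - 1)Y - (4*s - 9).
The right side is L{e^(8*t)} = 1/(s - 8).
So (s^2 - s - 1)Y = 1/(s - 8) + (4*s - 9).
Divide through and combine into a single rational function.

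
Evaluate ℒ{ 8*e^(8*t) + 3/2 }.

8/(s - 8) + 3/(2*s)

The transform is linear, so treat each term independently.
(8)·[L{e^(8t)} = 1/(s - 8)]; L{3/2} = (3/2)/s.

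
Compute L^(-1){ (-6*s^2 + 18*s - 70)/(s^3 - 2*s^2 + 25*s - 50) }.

-2*exp(2*t) + 2*sin(5*t) - 4*cos(5*t)

Factor the denominator: s^3 - 2*s^2 + 25*s - 50 = (s - 2)*(s^2 + 25).
Partial fraction decomposition gives [-2/(s - 2)] + [-4*s/(s^2 + 25)] + [10/(s^2 + 25)].
Invert each term: -2/(s - 2) ↔ -2e^(2t); -4·s/(s^2 + 25) ↔ -4cos(5t); 2·5/(s^2 + 25) ↔ 2sin(5t).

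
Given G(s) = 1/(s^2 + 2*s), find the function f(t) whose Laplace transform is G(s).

f(t) = exp(-t)*sinh(t)

Rewrite the denominator: s^2 + 2*s = (s + 1)^2 - 1.
The form in (s + 1) signals a first-shifting-theorem factor e^(-t).
Since L{sinh(t)} = 1/(s^2 - 1), the inverse is e^(-t)*sinh(t).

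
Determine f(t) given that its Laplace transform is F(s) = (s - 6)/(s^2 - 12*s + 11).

f(t) = exp(6*t)*cosh(5*t)

Rewrite the denominator: s^2 - 12*s + 11 = (s - 6)^2 - 25.
The form in (s - 6) signals a first-shifting-theorem factor e^(6t).
Since L{cosh(5t)} = s/(s^2 - 25), the inverse is exp(6*t)*cosh(5*t).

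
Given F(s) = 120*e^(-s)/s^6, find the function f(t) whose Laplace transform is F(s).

The factor e^(-s) signals a time shift by c = 1 (second shifting theorem).
L{t^5} = 5!/s^6 = 120/s^6, so L^-1{120/s^6} = t^5.
Hence the inverse is u(t - 1) times that function evaluated at t - 1.

f(t) = Heaviside(t - 1)*((t - 1)^5)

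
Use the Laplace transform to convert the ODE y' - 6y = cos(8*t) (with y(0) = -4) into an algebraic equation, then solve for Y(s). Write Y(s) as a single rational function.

Y(s) = (-4*s^2 + s - 256)/(s^3 - 6*s^2 + 64*s - 384)

Transform both sides with L{·}.
With L{y'} = sY - y(0) = sY - (-4): the LHS transforms to (s - 6)Y - (-4).
The right side is L{cos(8*t)} = s/(s^2 + 64).
So (s - 6)Y = s/(s^2 + 64) + (-4).
Divide through and combine into a single rational function.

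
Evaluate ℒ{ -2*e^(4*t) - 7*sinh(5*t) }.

Apply the Laplace transform termwise.
(-2)·[L{e^(4t)} = 1/(s - 4)]; (-7)·[L{sinh(5t)} = 5/(s^2 - 25)].

-35/(s^2 - 25) - 2/(s - 4)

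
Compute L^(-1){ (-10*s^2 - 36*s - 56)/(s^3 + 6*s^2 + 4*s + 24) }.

Factor the denominator: s^3 + 6*s^2 + 4*s + 24 = (s + 6)*(s^2 + 4).
Partial fraction decomposition gives [-5/(s + 6)] + [-5*s/(s^2 + 4)] + [-6/(s^2 + 4)].
Invert each term: -5/(s + 6) ↔ -5e^(-6t); -5·s/(s^2 + 4) ↔ -5cos(2t); -3·2/(s^2 + 4) ↔ -3sin(2t).

-3*sin(2*t) - 5*cos(2*t) - 5*exp(-6*t)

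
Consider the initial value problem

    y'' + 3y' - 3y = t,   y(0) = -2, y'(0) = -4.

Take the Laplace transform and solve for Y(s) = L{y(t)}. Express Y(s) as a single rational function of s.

Y(s) = (-2*s^3 - 10*s^2 + 1)/(s^4 + 3*s^3 - 3*s^2)

Apply the Laplace transform to the equation.
Using L{y''} = s^2 Y - s·y(0) - y'(0) and L{y'} = sY - y(0), with y(0) = -2, y'(0) = -4, the left side becomes (s^2 + 3*s - 3)Y - (-2*s - 10).
The right side is L{t} = s^(-2).
So (s^2 + 3*s - 3)Y = s^(-2) + (-2*s - 10).
Divide through and combine into a single rational function.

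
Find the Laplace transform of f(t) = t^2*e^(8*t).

L{e^(8t)} = 1/(s - 8).
Then apply L{t^2·g(t)} = (-1)^2 d^2/ds^2[G(s)] with G(s) = 1/(s - 8):
differentiating 2 times and applying the sign gives 2/(s - 8)^3.

2/(s - 8)^3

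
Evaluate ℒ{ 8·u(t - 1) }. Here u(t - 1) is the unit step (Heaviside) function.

8*exp(-s)/s

By the second shifting theorem, L{u(t - c)·g(t - c)} = e^(-cs)·G(s) with c = 1 and G(s) = L{g(t)}.
L{8} = 8/s.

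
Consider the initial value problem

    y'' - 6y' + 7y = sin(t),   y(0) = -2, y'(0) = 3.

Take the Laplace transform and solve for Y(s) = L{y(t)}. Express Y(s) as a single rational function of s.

Y(s) = (-2*s^3 + 15*s^2 - 2*s + 16)/(s^4 - 6*s^3 + 8*s^2 - 6*s + 7)

Transform both sides with L{·}.
The derivative rules (L{y''} = s^2 Y - s·y(0) - y'(0) and L{y'} = sY - y(0), with y(0) = -2, y'(0) = 3) turn the left side into (s^2 - 6*s + 7)Y - (-2*s + 15).
The right side is L{sin(t)} = 1/(s^2 + 1).
So (s^2 - 6*s + 7)Y = 1/(s^2 + 1) + (-2*s + 15).
Divide through and combine into a single rational function.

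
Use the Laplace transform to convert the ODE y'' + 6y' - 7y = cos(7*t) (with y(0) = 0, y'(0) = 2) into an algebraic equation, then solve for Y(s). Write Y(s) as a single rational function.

Y(s) = (2*s^2 + s + 98)/(s^4 + 6*s^3 + 42*s^2 + 294*s - 343)

Laplace-transform each side.
The derivative rules (L{y''} = s^2 Y - s·y(0) - y'(0) and L{y'} = sY - y(0), with y(0) = 0, y'(0) = 2) turn the left side into (s^2 + 6*s - 7)Y - (2).
The right side is L{cos(7*t)} = s/(s^2 + 49).
So (s^2 + 6*s - 7)Y = s/(s^2 + 49) + (2).
Isolate Y and clear denominators.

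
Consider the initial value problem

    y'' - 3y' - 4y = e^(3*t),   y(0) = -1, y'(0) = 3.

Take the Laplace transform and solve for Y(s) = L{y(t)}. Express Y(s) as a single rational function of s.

Laplace-transform each side.
With L{y''} = s^2 Y - s·y(0) - y'(0) and L{y'} = sY - y(0), with y(0) = -1, y'(0) = 3: the LHS transforms to (s^2 - 3*s - 4)Y - (-s + 6).
The right side is L{e^(3*t)} = 1/(s - 3).
So (s^2 - 3*s - 4)Y = 1/(s - 3) + (-s + 6).
Isolate Y and clear denominators.

Y(s) = (-s^2 + 9*s - 17)/(s^3 - 6*s^2 + 5*s + 12)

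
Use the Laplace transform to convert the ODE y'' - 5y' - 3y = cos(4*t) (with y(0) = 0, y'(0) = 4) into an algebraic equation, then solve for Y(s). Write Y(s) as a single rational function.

Take the Laplace transform of both sides.
The derivative rules (L{y''} = s^2 Y - s·y(0) - y'(0) and L{y'} = sY - y(0), with y(0) = 0, y'(0) = 4) turn the left side into (s^2 - 5*s - 3)Y - (4).
The right side is L{cos(4*t)} = s/(s^2 + 16).
So (s^2 - 5*s - 3)Y = s/(s^2 + 16) + (4).
Solve for Y(s) and write it as one ratio of polynomials.

Y(s) = (4*s^2 + s + 64)/(s^4 - 5*s^3 + 13*s^2 - 80*s - 48)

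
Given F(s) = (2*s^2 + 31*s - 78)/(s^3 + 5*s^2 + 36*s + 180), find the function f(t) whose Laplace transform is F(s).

Factor the denominator: s^3 + 5*s^2 + 36*s + 180 = (s + 5)*(s^2 + 36).
Partial fraction decomposition gives [-3/(s + 5)] + [5*s/(s^2 + 36)] + [6/(s^2 + 36)].
Invert each term: -3/(s + 5) ↔ -3e^(-5t); 5·s/(s^2 + 36) ↔ 5cos(6t); 1·6/(s^2 + 36) ↔ sin(6t).

f(t) = sin(6*t) + 5*cos(6*t) - 3*exp(-5*t)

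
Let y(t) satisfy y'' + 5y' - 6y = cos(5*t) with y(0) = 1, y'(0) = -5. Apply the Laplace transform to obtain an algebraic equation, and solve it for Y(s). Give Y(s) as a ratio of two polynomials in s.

Transform both sides with L{·}.
The derivative rules (L{y''} = s^2 Y - s·y(0) - y'(0) and L{y'} = sY - y(0), with y(0) = 1, y'(0) = -5) turn the left side into (s^2 + 5*s - 6)Y - (s).
The right side is L{cos(5*t)} = s/(s^2 + 25).
So (s^2 + 5*s - 6)Y = s/(s^2 + 25) + (s).
Divide through and combine into a single rational function.

Y(s) = (s^3 + 26*s)/(s^4 + 5*s^3 + 19*s^2 + 125*s - 150)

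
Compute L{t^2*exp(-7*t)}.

2/(s + 7)^3

L{e^(-7t)} = 1/(s + 7).
Then apply L{t^2·g(t)} = (-1)^2 d^2/ds^2[G(s)] with G(s) = 1/(s + 7):
differentiating 2 times and applying the sign gives 2/(s + 7)^3.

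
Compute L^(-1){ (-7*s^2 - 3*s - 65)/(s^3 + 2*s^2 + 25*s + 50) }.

sin(5*t) - 4*cos(5*t) - 3*exp(-2*t)

Factor the denominator: s^3 + 2*s^2 + 25*s + 50 = (s + 2)*(s^2 + 25).
Partial fraction decomposition gives [-3/(s + 2)] + [-4*s/(s^2 + 25)] + [5/(s^2 + 25)].
Invert each term: -3/(s + 2) ↔ -3e^(-2t); -4·s/(s^2 + 25) ↔ -4cos(5t); 1·5/(s^2 + 25) ↔ sin(5t).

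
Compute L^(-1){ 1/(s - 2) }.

exp(2*t)

Since L{e^(2t)} = 1/(s - 2), the inverse is e^(2*t).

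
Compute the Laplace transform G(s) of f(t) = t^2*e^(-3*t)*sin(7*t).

G(s) = 14*(3*s^2 + 18*s - 22)/(s^2 + 6*s + 58)^3

L{sin(7t)} = 7/(s^2 + 49).
Multiplying by e^(-3t) shifts s → s + 3, so L{e^(-3*t)*sin(7*t)} = 7/((s + 3)^2 + 49).
Then apply L{t^2·g(t)} = (-1)^2 d^2/ds^2[H(s)] with H(s) = 7/((s + 3)^2 + 49):
differentiating 2 times and applying the sign gives 14*(3*s^2 + 18*s - 22)/(s^2 + 6*s + 58)^3.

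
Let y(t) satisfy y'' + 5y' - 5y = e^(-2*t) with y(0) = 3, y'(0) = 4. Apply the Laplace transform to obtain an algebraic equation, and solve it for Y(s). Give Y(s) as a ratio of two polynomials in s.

Y(s) = (3*s^2 + 25*s + 39)/(s^3 + 7*s^2 + 5*s - 10)

Apply the Laplace transform to the equation.
The derivative rules (L{y''} = s^2 Y - s·y(0) - y'(0) and L{y'} = sY - y(0), with y(0) = 3, y'(0) = 4) turn the left side into (s^2 + 5*s - 5)Y - (3*s + 19).
The right side is L{e^(-2*t)} = 1/(s + 2).
So (s^2 + 5*s - 5)Y = 1/(s + 2) + (3*s + 19).
Isolate Y and clear denominators.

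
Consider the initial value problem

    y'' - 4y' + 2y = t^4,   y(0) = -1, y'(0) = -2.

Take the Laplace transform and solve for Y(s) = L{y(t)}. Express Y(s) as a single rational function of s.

Y(s) = (-s^6 + 2*s^5 + 24)/(s^7 - 4*s^6 + 2*s^5)

Transform both sides with L{·}.
With L{y''} = s^2 Y - s·y(0) - y'(0) and L{y'} = sY - y(0), with y(0) = -1, y'(0) = -2: the LHS transforms to (s^2 - 4*s + 2)Y - (-s + 2).
The right side is L{t^4} = 24/s^5.
So (s^2 - 4*s + 2)Y = 24/s^5 + (-s + 2).
Divide through and combine into a single rational function.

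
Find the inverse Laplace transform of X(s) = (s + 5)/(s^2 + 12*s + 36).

Factor the denominator: s^2 + 12*s + 36 = (s + 6)^2.
Partial fraction decomposition gives [1/(s + 6)] + [-1/(s + 6)^2].
Invert each term: 1/(s + 6) ↔ e^(-6t); -1/(s + 6)^2 ↔ -t·e^(-6t).

-t*exp(-6*t) + exp(-6*t)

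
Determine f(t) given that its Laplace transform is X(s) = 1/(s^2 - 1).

f(t) = sinh(t)

Since L{sinh(t)} = 1/(s^2 - 1), the inverse is sinh(t).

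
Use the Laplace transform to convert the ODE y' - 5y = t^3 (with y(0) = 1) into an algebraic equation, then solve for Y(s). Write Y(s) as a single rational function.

Y(s) = (s^4 + 6)/(s^5 - 5*s^4)

Take the Laplace transform of both sides.
With L{y'} = sY - y(0) = sY - 1: the LHS transforms to (s - 5)Y - (1).
The right side is L{t^3} = 6/s^4.
So (s - 5)Y = 6/s^4 + (1).
Solve for Y(s) and write it as one ratio of polynomials.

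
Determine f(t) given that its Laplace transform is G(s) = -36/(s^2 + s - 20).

Factor the denominator: s^2 + s - 20 = (s - 4)*(s + 5).
Partial fraction decomposition gives [4/(s + 5)] + [-4/(s - 4)].
Invert each term: 4/(s + 5) ↔ 4e^(-5t); -4/(s - 4) ↔ -4e^(4t).

f(t) = -4*exp(4*t) + 4*exp(-5*t)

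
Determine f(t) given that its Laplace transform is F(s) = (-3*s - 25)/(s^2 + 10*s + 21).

Factor the denominator: s^2 + 10*s + 21 = (s + 3)*(s + 7).
Partial fraction decomposition gives [-4/(s + 3)] + [1/(s + 7)].
Invert each term: -4/(s + 3) ↔ -4e^(-3t); 1/(s + 7) ↔ e^(-7t).

f(t) = -4*exp(-3*t) + exp(-7*t)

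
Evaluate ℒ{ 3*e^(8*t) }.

L{3} = 3/s.
By the first shifting theorem, multiplying by e^(8t) replaces s with s - 8.

3/(s - 8)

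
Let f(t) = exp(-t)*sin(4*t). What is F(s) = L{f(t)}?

L{sin(4t)} = 4/(s^2 + 16).
By the first shifting theorem, multiplying by e^(-t) replaces s with s + 1.

F(s) = 4/((s + 1)^2 + 16)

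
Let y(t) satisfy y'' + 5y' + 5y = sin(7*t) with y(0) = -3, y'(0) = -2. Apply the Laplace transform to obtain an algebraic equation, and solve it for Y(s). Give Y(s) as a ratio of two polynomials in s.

Transform both sides with L{·}.
The derivative rules (L{y''} = s^2 Y - s·y(0) - y'(0) and L{y'} = sY - y(0), with y(0) = -3, y'(0) = -2) turn the left side into (s^2 + 5*s + 5)Y - (-3*s - 17).
The right side is L{sin(7*t)} = 7/(s^2 + 49).
So (s^2 + 5*s + 5)Y = 7/(s^2 + 49) + (-3*s - 17).
Solve for Y(s) and write it as one ratio of polynomials.

Y(s) = (-3*s^3 - 17*s^2 - 147*s - 826)/(s^4 + 5*s^3 + 54*s^2 + 245*s + 245)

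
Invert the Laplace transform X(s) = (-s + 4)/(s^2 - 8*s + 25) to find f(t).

f(t) = -exp(4*t)*cos(3*t)

Rewrite the denominator: s^2 - 8*s + 25 = (s - 4)^2 + 9.
The form in (s - 4) signals a first-shifting-theorem factor e^(4t).
Since L{cos(3t)} = s/(s^2 + 9), the inverse is e^(4*t)*cos(3*t), scaled by -1.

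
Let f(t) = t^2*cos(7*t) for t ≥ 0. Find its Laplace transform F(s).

L{cos(7t)} = s/(s^2 + 49).
Then apply L{t^2·g(t)} = (-1)^2 d^2/ds^2[G(s)] with G(s) = s/(s^2 + 49):
differentiating 2 times and applying the sign gives 2*s*(s^2 - 147)/(s^2 + 49)^3.

F(s) = 2*s*(s^2 - 147)/(s^2 + 49)^3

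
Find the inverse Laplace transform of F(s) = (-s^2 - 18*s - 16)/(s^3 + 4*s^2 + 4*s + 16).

-3*sin(2*t) - 3*cos(2*t) + 2*exp(-4*t)

Factor the denominator: s^3 + 4*s^2 + 4*s + 16 = (s + 4)*(s^2 + 4).
Partial fraction decomposition gives [2/(s + 4)] + [-3*s/(s^2 + 4)] + [-6/(s^2 + 4)].
Invert each term: 2/(s + 4) ↔ 2e^(-4t); -3·s/(s^2 + 4) ↔ -3cos(2t); -3·2/(s^2 + 4) ↔ -3sin(2t).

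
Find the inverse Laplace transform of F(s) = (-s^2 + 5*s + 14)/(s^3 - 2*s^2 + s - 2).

Factor the denominator: s^3 - 2*s^2 + s - 2 = (s - 2)*(s^2 + 1).
Partial fraction decomposition gives [4/(s - 2)] + [-5*s/(s^2 + 1)] + [-5/(s^2 + 1)].
Invert each term: 4/(s - 2) ↔ 4e^(2t); -5·s/(s^2 + 1) ↔ -5cos(t); -5·1/(s^2 + 1) ↔ -5sin(t).

4*exp(2*t) - 5*sin(t) - 5*cos(t)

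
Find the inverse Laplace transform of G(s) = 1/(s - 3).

Since L{e^(3t)} = 1/(s - 3), the inverse is exp(3*t).

exp(3*t)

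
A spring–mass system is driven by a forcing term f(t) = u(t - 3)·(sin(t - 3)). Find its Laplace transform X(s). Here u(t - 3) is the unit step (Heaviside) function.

By the second shifting theorem, L{u(t - c)·g(t - c)} = e^(-cs)·G(s) with c = 3 and G(s) = L{g(t)}.
L{sin(t)} = 1/(s^2 + 1).

X(s) = exp(-3*s)/(s^2 + 1)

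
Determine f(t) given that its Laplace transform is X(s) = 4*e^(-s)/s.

f(t) = Heaviside(t - 1)*(4)

The factor e^(-s) signals a time shift by c = 1 (second shifting theorem).
L{4} = 4/s, so L^-1{4/s} = 4.
Hence the inverse is u(t - 1) times that function evaluated at t - 1.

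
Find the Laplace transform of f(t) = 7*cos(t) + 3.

7*s/(s^2 + 1) + 3/s

The transform is linear, so treat each term independently.
(7)·[L{cos(t)} = s/(s^2 + 1)]; L{3} = 3/s.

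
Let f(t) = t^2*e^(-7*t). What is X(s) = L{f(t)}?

X(s) = 2/(s + 7)^3

L{e^(-7t)} = 1/(s + 7).
Then apply L{t^2·g(t)} = (-1)^2 d^2/ds^2[G(s)] with G(s) = 1/(s + 7):
differentiating 2 times and applying the sign gives 2/(s + 7)^3.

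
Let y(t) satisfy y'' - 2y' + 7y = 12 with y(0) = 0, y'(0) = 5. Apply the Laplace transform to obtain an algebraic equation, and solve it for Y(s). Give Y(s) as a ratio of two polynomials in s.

Laplace-transform each side.
The derivative rules (L{y''} = s^2 Y - s·y(0) - y'(0) and L{y'} = sY - y(0), with y(0) = 0, y'(0) = 5) turn the left side into (s^2 - 2*s + 7)Y - (5).
The right side is L{12} = 12/s.
So (s^2 - 2*s + 7)Y = 12/s + (5).
Divide through and combine into a single rational function.

Y(s) = (5*s + 12)/(s^3 - 2*s^2 + 7*s)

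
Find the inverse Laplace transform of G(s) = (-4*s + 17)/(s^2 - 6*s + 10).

Complete the square in the denominator: s^2 - 6*s + 10 = (s - 3)^2 + 1^2.
Split the numerator to match: -4*s + 17 = -4·(s - 3) + 5·1.
Invert each term: -4·(s - 3)/((s - 3)^2 + 1) ↔ -4e^(3t)cos(t); 5·1/((s - 3)^2 + 1) ↔ 5e^(3t)sin(t).

5*exp(3*t)*sin(t) - 4*exp(3*t)*cos(t)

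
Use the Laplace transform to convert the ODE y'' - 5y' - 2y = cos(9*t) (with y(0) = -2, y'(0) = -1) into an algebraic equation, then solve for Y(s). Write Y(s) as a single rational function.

Transform both sides with L{·}.
With L{y''} = s^2 Y - s·y(0) - y'(0) and L{y'} = sY - y(0), with y(0) = -2, y'(0) = -1: the LHS transforms to (s^2 - 5*s - 2)Y - (-2*s + 9).
The right side is L{cos(9*t)} = s/(s^2 + 81).
So (s^2 - 5*s - 2)Y = s/(s^2 + 81) + (-2*s + 9).
Solve for Y(s) and write it as one ratio of polynomials.

Y(s) = (-2*s^3 + 9*s^2 - 161*s + 729)/(s^4 - 5*s^3 + 79*s^2 - 405*s - 162)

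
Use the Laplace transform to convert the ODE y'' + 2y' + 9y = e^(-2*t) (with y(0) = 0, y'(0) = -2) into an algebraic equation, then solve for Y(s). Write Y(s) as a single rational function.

Apply the Laplace transform to the equation.
Using L{y''} = s^2 Y - s·y(0) - y'(0) and L{y'} = sY - y(0), with y(0) = 0, y'(0) = -2, the left side becomes (s^2 + 2*s + 9)Y - (-2).
The right side is L{e^(-2*t)} = 1/(s + 2).
So (s^2 + 2*s + 9)Y = 1/(s + 2) + (-2).
Solve for Y(s) and write it as one ratio of polynomials.

Y(s) = (-2*s - 3)/(s^3 + 4*s^2 + 13*s + 18)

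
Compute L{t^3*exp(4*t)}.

6/(s - 4)^4

L{t^3} = 3!/s^4 = 6/s^4.
By the first shifting theorem, multiplying by e^(4t) replaces s with s - 4.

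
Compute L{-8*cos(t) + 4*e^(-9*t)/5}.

-8*s/(s^2 + 1) + 4/(5*(s + 9))

The transform is linear, so treat each term independently.
(-8)·[L{cos(t)} = s/(s^2 + 1)]; (4/5)·[L{e^(-9t)} = 1/(s + 9)].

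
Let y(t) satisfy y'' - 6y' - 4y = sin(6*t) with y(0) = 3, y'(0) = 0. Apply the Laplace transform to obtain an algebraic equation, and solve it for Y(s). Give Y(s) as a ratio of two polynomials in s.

Y(s) = (3*s^3 - 18*s^2 + 108*s - 642)/(s^4 - 6*s^3 + 32*s^2 - 216*s - 144)

Take the Laplace transform of both sides.
With L{y''} = s^2 Y - s·y(0) - y'(0) and L{y'} = sY - y(0), with y(0) = 3, y'(0) = 0: the LHS transforms to (s^2 - 6*s - 4)Y - (3*s - 18).
The right side is L{sin(6*t)} = 6/(s^2 + 36).
So (s^2 - 6*s - 4)Y = 6/(s^2 + 36) + (3*s - 18).
Solve for Y(s) and write it as one ratio of polynomials.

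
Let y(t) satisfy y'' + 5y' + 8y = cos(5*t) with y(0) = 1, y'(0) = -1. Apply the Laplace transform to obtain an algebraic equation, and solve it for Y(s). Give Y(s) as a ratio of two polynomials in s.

Y(s) = (s^3 + 4*s^2 + 26*s + 100)/(s^4 + 5*s^3 + 33*s^2 + 125*s + 200)

Laplace-transform each side.
The derivative rules (L{y''} = s^2 Y - s·y(0) - y'(0) and L{y'} = sY - y(0), with y(0) = 1, y'(0) = -1) turn the left side into (s^2 + 5*s + 8)Y - (s + 4).
The right side is L{cos(5*t)} = s/(s^2 + 25).
So (s^2 + 5*s + 8)Y = s/(s^2 + 25) + (s + 4).
Isolate Y and clear denominators.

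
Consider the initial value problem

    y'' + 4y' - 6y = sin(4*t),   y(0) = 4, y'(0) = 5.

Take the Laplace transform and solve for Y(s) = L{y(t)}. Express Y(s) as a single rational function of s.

Y(s) = (4*s^3 + 21*s^2 + 64*s + 340)/(s^4 + 4*s^3 + 10*s^2 + 64*s - 96)

Take the Laplace transform of both sides.
With L{y''} = s^2 Y - s·y(0) - y'(0) and L{y'} = sY - y(0), with y(0) = 4, y'(0) = 5: the LHS transforms to (s^2 + 4*s - 6)Y - (4*s + 21).
The right side is L{sin(4*t)} = 4/(s^2 + 16).
So (s^2 + 4*s - 6)Y = 4/(s^2 + 16) + (4*s + 21).
Solve for Y(s) and write it as one ratio of polynomials.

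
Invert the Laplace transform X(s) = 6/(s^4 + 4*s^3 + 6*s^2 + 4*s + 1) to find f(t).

f(t) = t^3*exp(-t)

Rewrite the denominator: s^4 + 4*s^3 + 6*s^2 + 4*s + 1 = (s + 1)^4.
The form in (s + 1) signals a first-shifting-theorem factor e^(-t).
Since L{t^3} = 3!/s^4 = 6/s^4, the inverse is t^3*e^(-t).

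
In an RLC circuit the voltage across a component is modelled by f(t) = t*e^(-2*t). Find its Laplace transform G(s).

L{e^(-2t)} = 1/(s + 2).
Then apply L{t·g(t)} = -d/ds[H(s)] with H(s) = 1/(s + 2):
differentiating 1 time and applying the sign gives (s + 2)^(-2).

G(s) = (s + 2)^(-2)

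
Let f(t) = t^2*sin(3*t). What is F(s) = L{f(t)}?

F(s) = 18*(s^2 - 3)/(s^2 + 9)^3

L{sin(3t)} = 3/(s^2 + 9).
Then apply L{t^2·g(t)} = (-1)^2 d^2/ds^2[G(s)] with G(s) = 3/(s^2 + 9):
differentiating 2 times and applying the sign gives 18*(s^2 - 3)/(s^2 + 9)^3.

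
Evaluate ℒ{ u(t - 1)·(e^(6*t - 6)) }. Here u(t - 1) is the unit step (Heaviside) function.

By the second shifting theorem, L{u(t - c)·g(t - c)} = e^(-cs)·G(s) with c = 1 and G(s) = L{g(t)}.
L{e^(6t)} = 1/(s - 6).

exp(-s)/(s - 6)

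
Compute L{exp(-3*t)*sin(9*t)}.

L{sin(9t)} = 9/(s^2 + 81).
By the first shifting theorem, multiplying by e^(-3t) replaces s with s + 3.

9/((s + 3)^2 + 81)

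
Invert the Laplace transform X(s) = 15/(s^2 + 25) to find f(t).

Since L{sin(5t)} = 5/(s^2 + 25), the inverse is sin(5*t), scaled by 3.

f(t) = 3*sin(5*t)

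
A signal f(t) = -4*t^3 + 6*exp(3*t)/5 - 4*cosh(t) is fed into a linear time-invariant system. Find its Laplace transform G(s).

Apply the Laplace transform termwise.
(-4)·[L{t^3} = 3!/s^4 = 6/s^4]; (-4)·[L{cosh(t)} = s/(s^2 - 1)]; (6/5)·[L{e^(3t)} = 1/(s - 3)].

G(s) = -4*s/(s^2 - 1) + 6/(5*(s - 3)) - 24/s^4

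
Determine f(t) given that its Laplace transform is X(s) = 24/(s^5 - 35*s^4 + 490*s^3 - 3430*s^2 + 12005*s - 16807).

Rewrite the denominator: s^5 - 35*s^4 + 490*s^3 - 3430*s^2 + 12005*s - 16807 = (s - 7)^5.
The form in (s - 7) signals a first-shifting-theorem factor e^(7t).
Since L{t^4} = 4!/s^5 = 24/s^5, the inverse is t^4*e^(7*t).

f(t) = t^4*exp(7*t)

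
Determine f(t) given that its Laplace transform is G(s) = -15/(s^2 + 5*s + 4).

Factor the denominator: s^2 + 5*s + 4 = (s + 1)*(s + 4).
Partial fraction decomposition gives [5/(s + 4)] + [-5/(s + 1)].
Invert each term: 5/(s + 4) ↔ 5e^(-4t); -5/(s + 1) ↔ -5e^(-t).

f(t) = -5*exp(-t) + 5*exp(-4*t)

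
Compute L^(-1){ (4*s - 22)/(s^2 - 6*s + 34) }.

Complete the square in the denominator: s^2 - 6*s + 34 = (s - 3)^2 + 5^2.
Split the numerator to match: 4*s - 22 = 4·(s - 3) - 2·5.
Invert each term: 4·(s - 3)/((s - 3)^2 + 25) ↔ 4e^(3t)cos(5t); -2·5/((s - 3)^2 + 25) ↔ -2e^(3t)sin(5t).

-2*exp(3*t)*sin(5*t) + 4*exp(3*t)*cos(5*t)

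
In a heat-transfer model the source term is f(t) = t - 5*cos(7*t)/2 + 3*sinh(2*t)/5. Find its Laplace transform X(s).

X(s) = -5*s/(2*(s^2 + 49)) + 6/(5*(s^2 - 4)) + s^(-2)

The transform is linear, so treat each term independently.
(3/5)·[L{sinh(2t)} = 2/(s^2 - 4)]; L{t} = 1!/s^2 = 1/s^2; (-5/2)·[L{cos(7t)} = s/(s^2 + 49)].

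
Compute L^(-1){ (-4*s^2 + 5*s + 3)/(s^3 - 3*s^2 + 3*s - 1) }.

2*t^2*exp(t) - 3*t*exp(t) - 4*exp(t)

Factor the denominator: s^3 - 3*s^2 + 3*s - 1 = (s - 1)^3.
Partial fraction decomposition gives [-4/(s - 1)] + [-3/(s - 1)^2] + [4/(s - 1)^3].
Invert each term: -4/(s - 1) ↔ -4e^(t); -3/(s - 1)^2 ↔ -3t·e^(t); 4/(s - 1)^3 ↔ (2)t^2·e^(t).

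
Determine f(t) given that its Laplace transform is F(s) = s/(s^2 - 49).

f(t) = cosh(7*t)

Since L{cosh(7t)} = s/(s^2 - 49), the inverse is cosh(7*t).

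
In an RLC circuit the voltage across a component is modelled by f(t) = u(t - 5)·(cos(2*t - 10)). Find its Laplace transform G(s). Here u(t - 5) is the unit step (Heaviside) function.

G(s) = s*exp(-5*s)/(s^2 + 4)

By the second shifting theorem, L{u(t - c)·g(t - c)} = e^(-cs)·H(s) with c = 5 and H(s) = L{g(t)}.
L{cos(2t)} = s/(s^2 + 4).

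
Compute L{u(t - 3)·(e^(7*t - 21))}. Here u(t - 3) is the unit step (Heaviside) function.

By the second shifting theorem, L{u(t - c)·g(t - c)} = e^(-cs)·G(s) with c = 3 and G(s) = L{g(t)}.
L{e^(7t)} = 1/(s - 7).

exp(-3*s)/(s - 7)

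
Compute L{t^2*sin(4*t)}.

L{sin(4t)} = 4/(s^2 + 16).
Then apply L{t^2·g(t)} = (-1)^2 d^2/ds^2[H(s)] with H(s) = 4/(s^2 + 16):
differentiating 2 times and applying the sign gives 8*(3*s^2 - 16)/(s^2 + 16)^3.

8*(3*s^2 - 16)/(s^2 + 16)^3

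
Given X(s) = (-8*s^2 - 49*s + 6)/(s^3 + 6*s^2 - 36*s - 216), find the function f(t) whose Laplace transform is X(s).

Factor the denominator: s^3 + 6*s^2 - 36*s - 216 = (s - 6)*(s + 6)^2.
Partial fraction decomposition gives [-4/(s + 6)] + [-1/(s + 6)^2] + [-4/(s - 6)].
Invert each term: -4/(s + 6) ↔ -4e^(-6t); -1/(s + 6)^2 ↔ -t·e^(-6t); -4/(s - 6) ↔ -4e^(6t).

f(t) = -t*exp(-6*t) - 4*exp(6*t) - 4*exp(-6*t)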